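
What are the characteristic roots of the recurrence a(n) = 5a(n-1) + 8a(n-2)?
Substitute a(n) = rⁿ and divide through by rⁿ⁻²: r² - 5r - 8 = 0
Discriminant: 5² + 4·8 = 57, not a perfect square, so by the quadratic formula r = (5 ± √57)/2.
General solution: a(n) = A·r₁ⁿ + B·r₂ⁿ where r₁,r₂ = (5 ± √57)/2

Characteristic: r² - 5r - 8 = 0, Roots: r = (5 ± √57)/2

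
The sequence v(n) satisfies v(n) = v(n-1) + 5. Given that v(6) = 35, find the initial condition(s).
v(6) = v(0) + 6·5, so v(0) = 35 - 30 = 5.

v(0) = 5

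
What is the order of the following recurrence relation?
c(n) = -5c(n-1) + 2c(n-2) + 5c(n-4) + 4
The order is the largest lag k for which c(n-k) appears. Here the deepest term is c(n-4) (the 4 term is non-homogeneous and does not affect the order), so the order is 4.

Order 4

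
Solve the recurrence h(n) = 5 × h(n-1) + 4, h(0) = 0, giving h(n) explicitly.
Recurrence: h(n) = 5 × h(n-1) + 4, initial: h(0) = 0.
Try h(n) = A·5ⁿ + C. Substituting: A·5ⁿ + C = 5(A·5ⁿ⁻¹ + C) + 4 = A·5ⁿ + 5C + 4, so C = 5C + 4, giving C = -1. Then h(0) = A - 1 = 0 gives A = 1.

h(n) = 5ⁿ - 1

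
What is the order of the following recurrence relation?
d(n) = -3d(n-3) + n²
The order is the largest lag k for which d(n-k) appears. Here the deepest term is d(n-3) (the n² term is non-homogeneous and does not affect the order), so the order is 3.

Order 3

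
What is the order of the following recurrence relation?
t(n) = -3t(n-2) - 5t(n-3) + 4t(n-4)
The order is the largest lag k for which t(n-k) appears. Here the deepest term is t(n-4), so the order is 4.

Order 4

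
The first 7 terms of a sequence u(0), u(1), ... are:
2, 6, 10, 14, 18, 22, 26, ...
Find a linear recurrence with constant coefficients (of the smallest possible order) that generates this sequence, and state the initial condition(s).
Look for the lowest-order linear relation among consecutive terms.
Observation: consecutive differences are constant (= 4).
Check at n=2: 1·6 + 4 = 10. ✓

u(n) = u(n-1) + 4, u(0) = 2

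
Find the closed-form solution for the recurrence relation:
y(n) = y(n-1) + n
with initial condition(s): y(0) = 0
Recurrence: y(n) = y(n-1) + n, initial: y(0) = 0.
Telescoping: y(n) = y(0) + Σᵢ₌₁ⁿ i = 0 + n(n+1)/2.

y(n) = n(n+1)/2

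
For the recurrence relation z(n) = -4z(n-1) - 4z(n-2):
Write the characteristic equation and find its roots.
Substitute z(n) = rⁿ and divide through by rⁿ⁻²: r² + 4r + 4 = 0
Factor: (r + 2)² = 0, so r = -2 (double root).
General solution: z(n) = (A + Bn)·(-2)ⁿ

Characteristic: r² + 4r + 4 = 0, Roots: r = -2 (double root)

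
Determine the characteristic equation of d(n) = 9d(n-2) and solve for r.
Substitute d(n) = rⁿ and divide through by rⁿ⁻²: r² - 9 = 0
Factor: (r + 3)(r - 3) = 0, so r = -3, 3.
General solution: d(n) = A·(-3)ⁿ + B·3ⁿ

Characteristic: r² - 9 = 0, Roots: r = -3, 3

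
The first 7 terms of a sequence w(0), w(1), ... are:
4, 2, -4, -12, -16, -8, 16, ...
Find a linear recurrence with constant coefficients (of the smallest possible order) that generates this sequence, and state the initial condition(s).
Look for the lowest-order linear relation among consecutive terms.
Observation: w(n) - 2·w(n-1) - (-2)·w(n-2) = 0 holds for the shown terms, and no order-1 relation w(n) = α·w(n-1) + β fits.
Check at n=3: 2·-4 + (-2)·2 = -12. ✓

w(n) = 2w(n-1) - 2w(n-2), w(0) = 4, w(1) = 2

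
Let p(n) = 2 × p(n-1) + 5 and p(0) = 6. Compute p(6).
Computing step by step:
p(0) = 6
p(1) = 2 × 6 + 5 = 17
p(2) = 2 × 17 + 5 = 39
p(3) = 2 × 39 + 5 = 83
p(4) = 2 × 83 + 5 = 171
p(5) = 2 × 171 + 5 = 347
p(6) = 2 × 347 + 5 = 699

699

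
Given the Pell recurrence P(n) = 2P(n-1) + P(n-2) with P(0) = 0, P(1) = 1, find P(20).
Computing the sequence terms:
0, 1, 2, 5, 12, 29, 70, 169, 408, 985, 2378, 5741, 13860, 33461, 80782, 195025, 470832, 1136689, 2744210, 6625109, 15994428

15994428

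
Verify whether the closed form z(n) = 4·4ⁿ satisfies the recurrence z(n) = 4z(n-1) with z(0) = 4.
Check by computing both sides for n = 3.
From the recurrence with z(0) = 4:
  z(0) = 4, z(1) = 16, z(2) = 64, z(3) = 256
  so the recurrence gives z(3) = 256.
From the proposed closed form z(n) = 4·4ⁿ:
  z(3) = 256.
Both sides give 256 at n = 3, and the initial condition(s) match, so the closed form is consistent.

Yes, the closed form is correct.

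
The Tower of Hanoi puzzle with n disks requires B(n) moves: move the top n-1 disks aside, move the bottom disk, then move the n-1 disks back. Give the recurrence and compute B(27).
Moving n disks = move the top n-1 disks aside (B(n-1) moves) + move the largest disk (1 move) + move the n-1 disks back on top (B(n-1) moves), so B(n) = 2B(n-1) + 1, with B(1) = 1 (a single disk takes one move).
First terms: 1, 3, 7, 15, 31, 63, … — each is one less than a power of 2. Indeed B(n) + 1 = 2(B(n-1) + 1) with B(1) + 1 = 2, so B(n) + 1 = 2ⁿ and B(n) = 2ⁿ - 1.
Hence B(27) = 2^27 - 1 = 134217728 - 1 = 134217727.

B(n) = 2B(n-1) + 1, B(1) = 1; B(27) = 134217727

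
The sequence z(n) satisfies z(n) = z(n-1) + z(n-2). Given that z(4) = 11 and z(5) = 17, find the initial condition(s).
Work backwards using z(k) = z(k+2) - z(k+1):
z(3) = z(5) - z(4) = 17 - 11 = 6
z(2) = z(4) - z(3) = 11 - 6 = 5
z(1) = z(3) - z(2) = 6 - 5 = 1
z(0) = z(2) - z(1) = 5 - 1 = 4

z(0) = 4, z(1) = 1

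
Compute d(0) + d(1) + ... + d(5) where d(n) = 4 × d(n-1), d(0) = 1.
Computing the sequence terms: 1, 4, 16, 64, 256, 1024
Adding these values together:

1365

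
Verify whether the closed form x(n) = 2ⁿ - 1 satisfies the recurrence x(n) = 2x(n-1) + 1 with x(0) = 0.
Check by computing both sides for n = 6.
From the recurrence with x(0) = 0:
  x(0) = 0, x(1) = 1, x(2) = 3, x(3) = 7, x(4) = 15, x(5) = 31, x(6) = 63
  so the recurrence gives x(6) = 63.
From the proposed closed form x(n) = 2ⁿ - 1:
  x(6) = 63.
Both sides give 63 at n = 6, and the initial condition(s) match, so the closed form is consistent.

Yes, the closed form is correct.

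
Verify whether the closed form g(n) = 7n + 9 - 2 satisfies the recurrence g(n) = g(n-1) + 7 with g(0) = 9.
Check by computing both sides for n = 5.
From the recurrence with g(0) = 9:
  g(0) = 9, g(1) = 16, g(2) = 23, g(3) = 30, g(4) = 37, g(5) = 44
  so the recurrence gives g(5) = 44.
From the proposed closed form g(n) = 7n + 9 - 2:
  g(5) = 42.
The recurrence gives 44 but the closed form gives 42, so the closed form does not satisfy the recurrence.

No, the closed form is incorrect.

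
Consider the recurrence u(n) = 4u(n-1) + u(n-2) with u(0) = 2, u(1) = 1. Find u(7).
Computing the sequence terms:
2, 1, 6, 25, 106, 449, 1902, 8057

8057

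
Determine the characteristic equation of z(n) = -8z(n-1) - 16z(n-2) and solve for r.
Substitute z(n) = rⁿ and divide through by rⁿ⁻²: r² + 8r + 16 = 0
Factor: (r + 4)² = 0, so r = -4 (double root).
General solution: z(n) = (A + Bn)·(-4)ⁿ

Characteristic: r² + 8r + 16 = 0, Roots: r = -4 (double root)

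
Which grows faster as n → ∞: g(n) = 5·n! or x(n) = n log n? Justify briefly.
Comparing growth rates:
Growth-rate hierarchy: log n ≺ any polynomial ≺ any exponential cⁿ (c>1) ≺ n! ≺ nⁿ.
factorial dominates polynomial degree 1 (with log factor) asymptotically.

g(n) grows faster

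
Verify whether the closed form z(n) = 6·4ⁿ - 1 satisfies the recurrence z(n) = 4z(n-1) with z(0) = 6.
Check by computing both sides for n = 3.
From the recurrence with z(0) = 6:
  z(0) = 6, z(1) = 24, z(2) = 96, z(3) = 384
  so the recurrence gives z(3) = 384.
From the proposed closed form z(n) = 6·4ⁿ - 1:
  z(3) = 383.
The recurrence gives 384 but the closed form gives 383, so the closed form does not satisfy the recurrence.

No, the closed form is incorrect.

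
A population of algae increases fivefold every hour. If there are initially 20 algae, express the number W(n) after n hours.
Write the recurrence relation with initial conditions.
Each hour multiplies the count by 5, so the count after n hours depends only on the count after n-1 hours: W(n) = 5 × W(n-1). The starting count gives W(0) = 20.
Unrolling n times gives the closed form W(n) = 20 × 5ⁿ.

W(n) = 5 × W(n-1), W(0) = 20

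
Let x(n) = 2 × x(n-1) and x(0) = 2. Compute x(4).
Computing step by step:
x(0) = 2
x(1) = 2 × 2 = 4
x(2) = 2 × 4 = 8
x(3) = 2 × 8 = 16
x(4) = 2 × 16 = 32

32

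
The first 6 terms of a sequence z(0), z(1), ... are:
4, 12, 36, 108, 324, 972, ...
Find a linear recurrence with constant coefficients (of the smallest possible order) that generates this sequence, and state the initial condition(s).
Look for the lowest-order linear relation among consecutive terms.
Observation: each term is 3× the previous.
Check at n=2: 3·12 = 36. ✓

z(n) = 3 × z(n-1), z(0) = 4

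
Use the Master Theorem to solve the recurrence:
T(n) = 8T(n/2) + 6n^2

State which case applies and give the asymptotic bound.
Master Theorem template: T(n) = a·T(n/b) + f(n).
Here: a=8, b=2, f(n)=6n^2
Compute log_b(a) = log_2(8) = 3.
f(n) = 6n^2 = O(n^(3-ε)) with ε = 1. Case 1: T(n) = Θ(n^log_b(a)) = Θ(n^3).

Case 1: T(n) = Θ(n^3)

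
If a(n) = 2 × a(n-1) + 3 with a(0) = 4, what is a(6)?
Computing step by step:
a(0) = 4
a(1) = 2 × 4 + 3 = 11
a(2) = 2 × 11 + 3 = 25
a(3) = 2 × 25 + 3 = 53
a(4) = 2 × 53 + 3 = 109
a(5) = 2 × 109 + 3 = 221
a(6) = 2 × 221 + 3 = 445

445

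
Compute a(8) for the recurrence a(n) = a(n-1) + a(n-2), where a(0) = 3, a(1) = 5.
Computing the sequence terms:
3, 5, 8, 13, 21, 34, 55, 89, 144

144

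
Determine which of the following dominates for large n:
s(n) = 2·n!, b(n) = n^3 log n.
Comparing growth rates:
Growth-rate hierarchy: log n ≺ any polynomial ≺ any exponential cⁿ (c>1) ≺ n! ≺ nⁿ.
factorial dominates polynomial degree 3 (with log factor) asymptotically.

s(n) grows faster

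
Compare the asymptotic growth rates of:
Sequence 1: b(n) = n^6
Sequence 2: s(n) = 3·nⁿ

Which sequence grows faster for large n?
Comparing growth rates:
Growth-rate hierarchy: log n ≺ any polynomial ≺ any exponential cⁿ (c>1) ≺ n! ≺ nⁿ.
super-exponential nⁿ dominates polynomial degree 6 asymptotically.

s(n) grows faster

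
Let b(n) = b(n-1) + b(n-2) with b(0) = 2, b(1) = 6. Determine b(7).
Computing the sequence terms:
2, 6, 8, 14, 22, 36, 58, 94

94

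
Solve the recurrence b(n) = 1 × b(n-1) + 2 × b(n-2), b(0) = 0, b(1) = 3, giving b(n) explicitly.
Recurrence: b(n) = 1 × b(n-1) + 2 × b(n-2), initial: b(0) = 0, b(1) = 3.
Characteristic equation: r² - 1r - 2 = 0, which factors as (r - 2)(r + 1) = 0, so r = 2, -1. General solution b(n) = A·2ⁿ + B·(-1)ⁿ. From b(0) = 0: A + B = 0. From b(1) = 3: 2A - 1B = 3. Solving gives A = 1, B = -1.

b(n) = 2ⁿ - (-1)ⁿ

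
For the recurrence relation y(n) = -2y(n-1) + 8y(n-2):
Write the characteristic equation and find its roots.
Substitute y(n) = rⁿ and divide through by rⁿ⁻²: r² + 2r - 8 = 0
Factor: (r - 2)(r + 4) = 0, so r = 2, -4.
General solution: y(n) = A·2ⁿ + B·(-4)ⁿ

Characteristic: r² + 2r - 8 = 0, Roots: r = 2, -4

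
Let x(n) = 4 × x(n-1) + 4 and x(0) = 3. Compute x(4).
Computing step by step:
x(0) = 3
x(1) = 4 × 3 + 4 = 16
x(2) = 4 × 16 + 4 = 68
x(3) = 4 × 68 + 4 = 276
x(4) = 4 × 276 + 4 = 1108

1108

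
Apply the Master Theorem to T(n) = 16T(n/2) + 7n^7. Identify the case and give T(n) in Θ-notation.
Master Theorem template: T(n) = a·T(n/b) + f(n).
Here: a=16, b=2, f(n)=7n^7
Compute log_b(a) = log_2(16) = 4.
f(n) = 7n^7 = Ω(n^(4+ε)) with ε = 3, and the regularity condition holds (a·f(n/b) = (a/b^7)·f(n) with a/b^7 = 2^-3 < 1). Case 3: T(n) = Θ(f(n)) = Θ(n^7).

Case 3: T(n) = Θ(n^7)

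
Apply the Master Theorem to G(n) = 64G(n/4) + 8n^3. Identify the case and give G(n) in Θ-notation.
Master Theorem template: G(n) = a·G(n/b) + f(n).
Here: a=64, b=4, f(n)=8n^3
Compute log_b(a) = log_4(64) = 3.
f(n) = 8n^3 = Θ(n^3). Case 2: G(n) = Θ(n^3 log n).

Case 2: G(n) = Θ(n^3 log n)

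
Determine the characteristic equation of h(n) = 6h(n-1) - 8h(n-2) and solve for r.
Substitute h(n) = rⁿ and divide through by rⁿ⁻²: r² - 6r + 8 = 0
Factor: (r - 2)(r - 4) = 0, so r = 2, 4.
General solution: h(n) = A·2ⁿ + B·4ⁿ

Characteristic: r² - 6r + 8 = 0, Roots: r = 2, 4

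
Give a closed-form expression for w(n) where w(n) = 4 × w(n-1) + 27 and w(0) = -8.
Recurrence: w(n) = 4 × w(n-1) + 27, initial: w(0) = -8.
Try w(n) = A·4ⁿ + C. Substituting: A·4ⁿ + C = 4(A·4ⁿ⁻¹ + C) + 27 = A·4ⁿ + 4C + 27, so C = 4C + 27, giving C = -9. Then w(0) = A - 9 = -8 gives A = 1.

w(n) = 4ⁿ - 9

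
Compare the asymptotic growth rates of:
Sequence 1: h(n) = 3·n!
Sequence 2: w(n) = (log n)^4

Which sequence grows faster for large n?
Comparing growth rates:
Growth-rate hierarchy: log n ≺ any polynomial ≺ any exponential cⁿ (c>1) ≺ n! ≺ nⁿ.
factorial dominates polylogarithmic (log n)^4 asymptotically.

h(n) grows faster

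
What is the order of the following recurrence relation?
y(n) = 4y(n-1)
The order is the largest lag k for which y(n-k) appears. Here the deepest term is y(n-1), so the order is 1.

Order 1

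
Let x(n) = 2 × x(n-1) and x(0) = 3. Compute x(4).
Computing step by step:
x(0) = 3
x(1) = 2 × 3 = 6
x(2) = 2 × 6 = 12
x(3) = 2 × 12 = 24
x(4) = 2 × 24 = 48

48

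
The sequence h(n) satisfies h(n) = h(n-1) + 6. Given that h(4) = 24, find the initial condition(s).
h(4) = h(0) + 4·6, so h(0) = 24 - 24 = 0.

h(0) = 0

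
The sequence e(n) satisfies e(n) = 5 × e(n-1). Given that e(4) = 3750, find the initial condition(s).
In general e(n) = 5ⁿ · e(0). At n = 4: e(0) = e(4) / 5^4 = 3750 / 625 = 6.

e(0) = 6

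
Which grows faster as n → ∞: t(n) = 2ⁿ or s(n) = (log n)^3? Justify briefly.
Comparing growth rates:
Growth-rate hierarchy: log n ≺ any polynomial ≺ any exponential cⁿ (c>1) ≺ n! ≺ nⁿ.
exponential base 2 dominates polylogarithmic (log n)^3 asymptotically.

t(n) grows faster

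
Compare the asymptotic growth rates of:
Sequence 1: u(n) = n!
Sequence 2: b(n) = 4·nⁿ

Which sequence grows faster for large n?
Comparing growth rates:
Growth-rate hierarchy: log n ≺ any polynomial ≺ any exponential cⁿ (c>1) ≺ n! ≺ nⁿ.
super-exponential nⁿ dominates factorial asymptotically.

b(n) grows faster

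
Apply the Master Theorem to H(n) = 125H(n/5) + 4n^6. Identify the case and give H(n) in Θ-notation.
Master Theorem template: H(n) = a·H(n/b) + f(n).
Here: a=125, b=5, f(n)=4n^6
Compute log_b(a) = log_5(125) = 3.
f(n) = 4n^6 = Ω(n^(3+ε)) with ε = 3, and the regularity condition holds (a·f(n/b) = (a/b^6)·f(n) with a/b^6 = 5^-3 < 1). Case 3: H(n) = Θ(f(n)) = Θ(n^6).

Case 3: H(n) = Θ(n^6)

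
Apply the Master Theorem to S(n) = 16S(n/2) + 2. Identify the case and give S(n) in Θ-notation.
Master Theorem template: S(n) = a·S(n/b) + f(n).
Here: a=16, b=2, f(n)=2
Compute log_b(a) = log_2(16) = 4.
f(n) = 2 = O(n^(4-ε)) with ε = 4. Case 1: S(n) = Θ(n^log_b(a)) = Θ(n^4).

Case 1: S(n) = Θ(n^4)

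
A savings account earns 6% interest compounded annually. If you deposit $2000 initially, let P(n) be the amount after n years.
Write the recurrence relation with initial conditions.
Each year the balance grows by 6%, i.e. is multiplied by 1 + 6/100 = 1.06, so P(n) = 1.06 × P(n-1). The initial deposit gives P(0) = 2000.
Unrolling gives the closed form P(n) = 2000 × (1.06)ⁿ.

P(n) = 1.06 × P(n-1), P(0) = 2000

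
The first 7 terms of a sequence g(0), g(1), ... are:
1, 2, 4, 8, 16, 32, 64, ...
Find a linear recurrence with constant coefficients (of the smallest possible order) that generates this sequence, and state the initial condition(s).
Look for the lowest-order linear relation among consecutive terms.
Observation: each term is 2× the previous.
Check at n=2: 2·2 = 4. ✓

g(n) = 2 × g(n-1), g(0) = 1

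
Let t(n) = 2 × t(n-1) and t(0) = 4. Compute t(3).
Computing step by step:
t(0) = 4
t(1) = 2 × 4 = 8
t(2) = 2 × 8 = 16
t(3) = 2 × 16 = 32

32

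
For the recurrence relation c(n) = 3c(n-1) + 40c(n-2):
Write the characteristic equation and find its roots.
Substitute c(n) = rⁿ and divide through by rⁿ⁻²: r² - 3r - 40 = 0
Factor: (r - 8)(r + 5) = 0, so r = 8, -5.
General solution: c(n) = A·8ⁿ + B·(-5)ⁿ

Characteristic: r² - 3r - 40 = 0, Roots: r = 8, -5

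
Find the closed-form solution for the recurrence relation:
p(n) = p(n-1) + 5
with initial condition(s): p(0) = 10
Recurrence: p(n) = p(n-1) + 5, initial: p(0) = 10.
Each step adds 5, so p(n) = p(0) + 5n = 5n + 10.

p(n) = 5n + 10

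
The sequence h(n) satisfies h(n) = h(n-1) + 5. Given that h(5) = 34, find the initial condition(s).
h(5) = h(0) + 5·5, so h(0) = 34 - 25 = 9.

h(0) = 9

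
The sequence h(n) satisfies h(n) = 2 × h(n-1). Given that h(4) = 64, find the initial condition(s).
In general h(n) = 2ⁿ · h(0). At n = 4: h(0) = h(4) / 2^4 = 64 / 16 = 4.

h(0) = 4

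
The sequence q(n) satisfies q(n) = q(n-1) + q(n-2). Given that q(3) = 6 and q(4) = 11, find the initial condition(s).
Work backwards using q(k) = q(k+2) - q(k+1):
q(2) = q(4) - q(3) = 11 - 6 = 5
q(1) = q(3) - q(2) = 6 - 5 = 1
q(0) = q(2) - q(1) = 5 - 1 = 4

q(0) = 4, q(1) = 1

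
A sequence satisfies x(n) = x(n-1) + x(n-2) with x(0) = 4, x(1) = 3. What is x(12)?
Computing the sequence terms:
4, 3, 7, 10, 17, 27, 44, 71, 115, 186, 301, 487, 788

788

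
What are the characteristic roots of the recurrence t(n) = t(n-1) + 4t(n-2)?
Substitute t(n) = rⁿ and divide through by rⁿ⁻²: r² - r - 4 = 0
Discriminant: 1² + 4·4 = 17, not a perfect square, so by the quadratic formula r = (1 ± √17)/2.
General solution: t(n) = A·r₁ⁿ + B·r₂ⁿ where r₁,r₂ = (1 ± √17)/2

Characteristic: r² - r - 4 = 0, Roots: r = (1 ± √17)/2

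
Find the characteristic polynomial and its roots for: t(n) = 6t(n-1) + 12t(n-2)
Substitute t(n) = rⁿ and divide through by rⁿ⁻²: r² - 6r - 12 = 0
Discriminant: 6² + 4·12 = 84, not a perfect square, so by the quadratic formula r = (6 ± √84)/2.
General solution: t(n) = A·r₁ⁿ + B·r₂ⁿ where r₁,r₂ = (6 ± √84)/2

Characteristic: r² - 6r - 12 = 0, Roots: r = (6 ± √84)/2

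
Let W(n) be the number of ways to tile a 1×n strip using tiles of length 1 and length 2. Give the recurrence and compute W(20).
Condition on the last tile: it has length 1 (leaving a 1×(n-1) strip) or length 2 (leaving a 1×(n-2) strip), so W(n) = W(n-1) + W(n-2) (order-2 linear recurrence).
For 0 ≤ i < 2 only unit tiles fit, so W(i) = 1.
Iterating the recurrence: W(2) = 2, W(3) = 3, W(4) = 5, W(5) = 8, W(6) = 13, W(7) = 21, W(8) = 34, W(9) = 55, W(10) = 89, W(11) = 144, W(12) = 233, W(13) = 377, W(14) = 610, W(15) = 987, W(16) = 1597, W(17) = 2584, W(18) = 4181, W(19) = 6765, W(20) = 10946.

W(n) = W(n-1) + W(n-2), with W(i) = 1 for 0 ≤ i < 2; W(20) = 10946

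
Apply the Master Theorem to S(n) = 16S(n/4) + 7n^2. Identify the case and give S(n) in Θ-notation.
Master Theorem template: S(n) = a·S(n/b) + f(n).
Here: a=16, b=4, f(n)=7n^2
Compute log_b(a) = log_4(16) = 2.
f(n) = 7n^2 = Θ(n^2). Case 2: S(n) = Θ(n^2 log n).

Case 2: S(n) = Θ(n^2 log n)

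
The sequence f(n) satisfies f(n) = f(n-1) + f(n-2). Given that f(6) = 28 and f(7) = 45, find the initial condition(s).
Work backwards using f(k) = f(k+2) - f(k+1):
f(5) = f(7) - f(6) = 45 - 28 = 17
f(4) = f(6) - f(5) = 28 - 17 = 11
f(3) = f(5) - f(4) = 17 - 11 = 6
f(2) = f(4) - f(3) = 11 - 6 = 5
f(1) = f(3) - f(2) = 6 - 5 = 1
f(0) = f(2) - f(1) = 5 - 1 = 4

f(0) = 4, f(1) = 1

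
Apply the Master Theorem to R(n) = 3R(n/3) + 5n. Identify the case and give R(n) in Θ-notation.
Master Theorem template: R(n) = a·R(n/b) + f(n).
Here: a=3, b=3, f(n)=5n
Compute log_b(a) = log_3(3) = 1.
f(n) = 5n = Θ(n). Case 2: R(n) = Θ(n log n).

Case 2: R(n) = Θ(n log n)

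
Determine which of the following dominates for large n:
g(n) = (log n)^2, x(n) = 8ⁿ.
Comparing growth rates:
Growth-rate hierarchy: log n ≺ any polynomial ≺ any exponential cⁿ (c>1) ≺ n! ≺ nⁿ.
exponential base 8 dominates polylogarithmic (log n)^2 asymptotically.

x(n) grows faster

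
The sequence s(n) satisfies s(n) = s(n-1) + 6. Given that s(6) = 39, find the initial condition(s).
s(6) = s(0) + 6·6, so s(0) = 39 - 36 = 3.

s(0) = 3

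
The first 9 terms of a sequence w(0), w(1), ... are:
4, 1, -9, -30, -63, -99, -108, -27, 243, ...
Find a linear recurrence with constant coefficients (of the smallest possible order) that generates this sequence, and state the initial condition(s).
Look for the lowest-order linear relation among consecutive terms.
Observation: w(n) - 3·w(n-1) - (-3)·w(n-2) = 0 holds for the shown terms, and no order-1 relation w(n) = α·w(n-1) + β fits.
Check at n=3: 3·-9 + (-3)·1 = -30. ✓

w(n) = 3w(n-1) - 3w(n-2), w(0) = 4, w(1) = 1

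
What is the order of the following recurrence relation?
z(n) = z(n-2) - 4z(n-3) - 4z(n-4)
The order is the largest lag k for which z(n-k) appears. Here the deepest term is z(n-4), so the order is 4.

Order 4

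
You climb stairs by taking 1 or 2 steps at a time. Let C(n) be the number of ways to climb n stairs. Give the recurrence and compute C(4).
Condition on the size of the last step (1 to 2): before it there were n-1, …, n-2 stairs climbed, and these cases are disjoint, so C(n) = C(n-1) + C(n-2) (Fibonacci-type sequence).
Initial conditions by direct count (compositions of i into parts ≤ 2): C(1) = 1; C(2) = 2.
Iterating the recurrence: C(3) = 3, C(4) = 5.

C(n) = C(n-1) + C(n-2), C(1) = 1, C(2) = 2; C(4) = 5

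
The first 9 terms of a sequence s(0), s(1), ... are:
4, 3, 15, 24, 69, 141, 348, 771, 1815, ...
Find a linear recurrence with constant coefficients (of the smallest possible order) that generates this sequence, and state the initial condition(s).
Look for the lowest-order linear relation among consecutive terms.
Observation: s(n) - 1·s(n-1) - (3)·s(n-2) = 0 holds for the shown terms, and no order-1 relation s(n) = α·s(n-1) + β fits.
Check at n=3: 1·15 + (3)·3 = 24. ✓

s(n) = s(n-1) + 3s(n-2), s(0) = 4, s(1) = 3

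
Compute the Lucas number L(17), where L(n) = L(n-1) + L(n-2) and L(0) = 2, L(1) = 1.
Computing the sequence terms:
2, 1, 3, 4, 7, 11, 18, 29, 47, 76, 123, 199, 322, 521, 843, 1364, 2207, 3571

3571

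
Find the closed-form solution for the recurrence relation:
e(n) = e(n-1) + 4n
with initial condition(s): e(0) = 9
Recurrence: e(n) = e(n-1) + 4n, initial: e(0) = 9.
Telescoping: e(n) = e(0) + 4·Σᵢ₌₁ⁿ i = 9 + 4·n(n+1)/2.

e(n) = 4·n(n+1)/2 + 9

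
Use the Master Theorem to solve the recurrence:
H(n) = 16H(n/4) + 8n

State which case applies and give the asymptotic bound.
Master Theorem template: H(n) = a·H(n/b) + f(n).
Here: a=16, b=4, f(n)=8n
Compute log_b(a) = log_4(16) = 2.
f(n) = 8n = O(n^(2-ε)) with ε = 1. Case 1: H(n) = Θ(n^log_b(a)) = Θ(n^2).

Case 1: H(n) = Θ(n^2)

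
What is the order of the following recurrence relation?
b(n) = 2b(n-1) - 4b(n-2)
The order is the largest lag k for which b(n-k) appears. Here the deepest term is b(n-2), so the order is 2.

Order 2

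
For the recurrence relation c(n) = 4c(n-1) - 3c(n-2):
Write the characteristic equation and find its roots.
Substitute c(n) = rⁿ and divide through by rⁿ⁻²: r² - 4r + 3 = 0
Factor: (r - 3)(r - 1) = 0, so r = 3, 1.
General solution: c(n) = A·3ⁿ + B·1ⁿ

Characteristic: r² - 4r + 3 = 0, Roots: r = 3, 1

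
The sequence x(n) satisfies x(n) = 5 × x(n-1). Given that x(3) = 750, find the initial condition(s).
In general x(n) = 5ⁿ · x(0). At n = 3: x(0) = x(3) / 5^3 = 750 / 125 = 6.

x(0) = 6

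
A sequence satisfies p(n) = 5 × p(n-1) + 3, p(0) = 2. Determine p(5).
Computing step by step:
p(0) = 2
p(1) = 5 × 2 + 3 = 13
p(2) = 5 × 13 + 3 = 68
p(3) = 5 × 68 + 3 = 343
p(4) = 5 × 343 + 3 = 1718
p(5) = 5 × 1718 + 3 = 8593

8593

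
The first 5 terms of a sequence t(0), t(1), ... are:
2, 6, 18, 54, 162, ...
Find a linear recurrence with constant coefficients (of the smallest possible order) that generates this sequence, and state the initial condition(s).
Look for the lowest-order linear relation among consecutive terms.
Observation: each term is 3× the previous.
Check at n=2: 3·6 = 18. ✓

t(n) = 3 × t(n-1), t(0) = 2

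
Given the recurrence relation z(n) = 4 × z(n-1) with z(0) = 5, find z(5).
Computing step by step:
z(0) = 5
z(1) = 4 × 5 = 20
z(2) = 4 × 20 = 80
z(3) = 4 × 80 = 320
z(4) = 4 × 320 = 1280
z(5) = 4 × 1280 = 5120

5120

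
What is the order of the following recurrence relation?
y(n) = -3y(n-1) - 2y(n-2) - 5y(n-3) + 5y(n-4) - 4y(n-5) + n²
The order is the largest lag k for which y(n-k) appears. Here the deepest term is y(n-5) (the n² term is non-homogeneous and does not affect the order), so the order is 5.

Order 5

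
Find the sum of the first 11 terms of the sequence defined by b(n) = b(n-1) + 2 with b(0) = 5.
Computing the sequence terms: 5, 7, 9, 11, 13, 15, 17, 19, 21, 23, 25
Adding these values together:

165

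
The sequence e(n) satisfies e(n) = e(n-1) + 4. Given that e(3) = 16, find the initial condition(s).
e(3) = e(0) + 3·4, so e(0) = 16 - 12 = 4.

e(0) = 4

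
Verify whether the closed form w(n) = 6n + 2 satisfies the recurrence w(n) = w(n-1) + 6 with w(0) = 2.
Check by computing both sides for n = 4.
From the recurrence with w(0) = 2:
  w(0) = 2, w(1) = 8, w(2) = 14, w(3) = 20, w(4) = 26
  so the recurrence gives w(4) = 26.
From the proposed closed form w(n) = 6n + 2:
  w(4) = 26.
Both sides give 26 at n = 4, and the initial condition(s) match, so the closed form is consistent.

Yes, the closed form is correct.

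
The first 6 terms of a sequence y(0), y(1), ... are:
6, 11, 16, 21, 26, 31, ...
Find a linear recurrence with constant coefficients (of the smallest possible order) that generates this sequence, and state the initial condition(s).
Look for the lowest-order linear relation among consecutive terms.
Observation: consecutive differences are constant (= 5).
Check at n=2: 1·11 + 5 = 16. ✓

y(n) = y(n-1) + 5, y(0) = 6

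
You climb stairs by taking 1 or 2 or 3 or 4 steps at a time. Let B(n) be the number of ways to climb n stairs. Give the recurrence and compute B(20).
Condition on the size of the last step (1 to 4): before it there were n-1, …, n-4 stairs climbed, and these cases are disjoint, so B(n) = B(n-1) + B(n-2) + B(n-3) + B(n-4) (order-4 linear recurrence).
Initial conditions by direct count (compositions of i into parts ≤ 4): B(1) = 1; B(2) = 2; B(3) = 4; B(4) = 8.
Iterating the recurrence: B(5) = 15, B(6) = 29, B(7) = 56, B(8) = 108, B(9) = 208, B(10) = 401, B(11) = 773, B(12) = 1490, B(13) = 2872, B(14) = 5536, B(15) = 10671, B(16) = 20569, B(17) = 39648, B(18) = 76424, B(19) = 147312, B(20) = 283953.

B(n) = B(n-1) + B(n-2) + B(n-3) + B(n-4), B(1) = 1, B(2) = 2, B(3) = 4, B(4) = 8; B(20) = 283953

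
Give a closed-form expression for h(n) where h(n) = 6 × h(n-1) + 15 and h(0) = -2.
Recurrence: h(n) = 6 × h(n-1) + 15, initial: h(0) = -2.
Try h(n) = A·6ⁿ + C. Substituting: A·6ⁿ + C = 6(A·6ⁿ⁻¹ + C) + 15 = A·6ⁿ + 6C + 15, so C = 6C + 15, giving C = -3. Then h(0) = A - 3 = -2 gives A = 1.

h(n) = 6ⁿ - 3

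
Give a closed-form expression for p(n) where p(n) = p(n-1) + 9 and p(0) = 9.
Recurrence: p(n) = p(n-1) + 9, initial: p(0) = 9.
Each step adds 9, so p(n) = p(0) + 9n = 9n + 9.

p(n) = 9n + 9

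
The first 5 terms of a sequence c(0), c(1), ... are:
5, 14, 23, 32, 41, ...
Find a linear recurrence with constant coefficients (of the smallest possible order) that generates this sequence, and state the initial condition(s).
Look for the lowest-order linear relation among consecutive terms.
Observation: consecutive differences are constant (= 9).
Check at n=2: 1·14 + 9 = 23. ✓

c(n) = c(n-1) + 9, c(0) = 5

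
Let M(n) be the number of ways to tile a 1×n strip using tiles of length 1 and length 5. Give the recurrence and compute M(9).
Condition on the last tile: it has length 1 (leaving a 1×(n-1) strip) or length 5 (leaving a 1×(n-5) strip), so M(n) = M(n-1) + M(n-5) (order-5 linear recurrence).
For 0 ≤ i < 5 only unit tiles fit, so M(i) = 1.
Iterating the recurrence: M(5) = 2, M(6) = 3, M(7) = 4, M(8) = 5, M(9) = 6.

M(n) = M(n-1) + M(n-5), with M(i) = 1 for 0 ≤ i < 5; M(9) = 6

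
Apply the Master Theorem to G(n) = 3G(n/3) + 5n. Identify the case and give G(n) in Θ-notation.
Master Theorem template: G(n) = a·G(n/b) + f(n).
Here: a=3, b=3, f(n)=5n
Compute log_b(a) = log_3(3) = 1.
f(n) = 5n = Θ(n). Case 2: G(n) = Θ(n log n).

Case 2: G(n) = Θ(n log n)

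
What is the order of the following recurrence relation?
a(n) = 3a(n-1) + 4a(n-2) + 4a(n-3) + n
The order is the largest lag k for which a(n-k) appears. Here the deepest term is a(n-3) (the n term is non-homogeneous and does not affect the order), so the order is 3.

Order 3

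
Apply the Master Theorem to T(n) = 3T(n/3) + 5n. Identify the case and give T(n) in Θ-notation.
Master Theorem template: T(n) = a·T(n/b) + f(n).
Here: a=3, b=3, f(n)=5n
Compute log_b(a) = log_3(3) = 1.
f(n) = 5n = Θ(n). Case 2: T(n) = Θ(n log n).

Case 2: T(n) = Θ(n log n)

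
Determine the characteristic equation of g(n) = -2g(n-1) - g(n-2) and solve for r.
Substitute g(n) = rⁿ and divide through by rⁿ⁻²: r² + 2r + 1 = 0
Factor: (r + 1)² = 0, so r = -1 (double root).
General solution: g(n) = (A + Bn)·(-1)ⁿ

Characteristic: r² + 2r + 1 = 0, Roots: r = -1 (double root)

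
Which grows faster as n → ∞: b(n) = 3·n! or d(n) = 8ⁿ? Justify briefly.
Comparing growth rates:
Growth-rate hierarchy: log n ≺ any polynomial ≺ any exponential cⁿ (c>1) ≺ n! ≺ nⁿ.
factorial dominates exponential base 8 asymptotically.

b(n) grows faster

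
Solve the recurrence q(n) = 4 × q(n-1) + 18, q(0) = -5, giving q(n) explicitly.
Recurrence: q(n) = 4 × q(n-1) + 18, initial: q(0) = -5.
Try q(n) = A·4ⁿ + C. Substituting: A·4ⁿ + C = 4(A·4ⁿ⁻¹ + C) + 18 = A·4ⁿ + 4C + 18, so C = 4C + 18, giving C = -6. Then q(0) = A - 6 = -5 gives A = 1.

q(n) = 4ⁿ - 6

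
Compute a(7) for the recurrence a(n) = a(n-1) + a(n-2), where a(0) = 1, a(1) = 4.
Computing the sequence terms:
1, 4, 5, 9, 14, 23, 37, 60

60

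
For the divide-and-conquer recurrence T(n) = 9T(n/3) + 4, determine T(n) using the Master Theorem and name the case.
Master Theorem template: T(n) = a·T(n/b) + f(n).
Here: a=9, b=3, f(n)=4
Compute log_b(a) = log_3(9) = 2.
f(n) = 4 = O(n^(2-ε)) with ε = 2. Case 1: T(n) = Θ(n^log_b(a)) = Θ(n^2).

Case 1: T(n) = Θ(n^2)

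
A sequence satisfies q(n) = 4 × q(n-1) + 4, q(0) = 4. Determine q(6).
Computing step by step:
q(0) = 4
q(1) = 4 × 4 + 4 = 20
q(2) = 4 × 20 + 4 = 84
q(3) = 4 × 84 + 4 = 340
q(4) = 4 × 340 + 4 = 1364
q(5) = 4 × 1364 + 4 = 5460
q(6) = 4 × 5460 + 4 = 21844

21844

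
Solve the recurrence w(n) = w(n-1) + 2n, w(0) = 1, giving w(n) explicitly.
Recurrence: w(n) = w(n-1) + 2n, initial: w(0) = 1.
Telescoping: w(n) = w(0) + 2·Σᵢ₌₁ⁿ i = 1 + 2·n(n+1)/2.

w(n) = 2·n(n+1)/2 + 1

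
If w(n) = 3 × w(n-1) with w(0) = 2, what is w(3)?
Computing step by step:
w(0) = 2
w(1) = 3 × 2 = 6
w(2) = 3 × 6 = 18
w(3) = 3 × 18 = 54

54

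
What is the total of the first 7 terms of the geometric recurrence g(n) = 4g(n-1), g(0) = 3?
Computing the sequence terms: 3, 12, 48, 192, 768, 3072, 12288
Adding these values together:

16383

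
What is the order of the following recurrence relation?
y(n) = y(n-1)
The order is the largest lag k for which y(n-k) appears. Here the deepest term is y(n-1), so the order is 1.

Order 1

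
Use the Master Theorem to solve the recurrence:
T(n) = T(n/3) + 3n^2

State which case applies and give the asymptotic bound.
Master Theorem template: T(n) = a·T(n/b) + f(n).
Here: a=1, b=3, f(n)=3n^2
Compute log_b(a) = log_3(1) = 0.
f(n) = 3n^2 = Ω(n^(0+ε)) with ε = 2, and the regularity condition holds (a·f(n/b) = (a/b^2)·f(n) with a/b^2 = 3^-2 < 1). Case 3: T(n) = Θ(f(n)) = Θ(n^2).

Case 3: T(n) = Θ(n^2)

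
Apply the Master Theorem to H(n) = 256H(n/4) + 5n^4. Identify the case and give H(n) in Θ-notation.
Master Theorem template: H(n) = a·H(n/b) + f(n).
Here: a=256, b=4, f(n)=5n^4
Compute log_b(a) = log_4(256) = 4.
f(n) = 5n^4 = Θ(n^4). Case 2: H(n) = Θ(n^4 log n).

Case 2: H(n) = Θ(n^4 log n)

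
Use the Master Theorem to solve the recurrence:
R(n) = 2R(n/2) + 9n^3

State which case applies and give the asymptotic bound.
Master Theorem template: R(n) = a·R(n/b) + f(n).
Here: a=2, b=2, f(n)=9n^3
Compute log_b(a) = log_2(2) = 1.
f(n) = 9n^3 = Ω(n^(1+ε)) with ε = 2, and the regularity condition holds (a·f(n/b) = (a/b^3)·f(n) with a/b^3 = 2^-2 < 1). Case 3: R(n) = Θ(f(n)) = Θ(n^3).

Case 3: R(n) = Θ(n^3)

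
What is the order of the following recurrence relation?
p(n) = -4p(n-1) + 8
The order is the largest lag k for which p(n-k) appears. Here the deepest term is p(n-1) (the 8 term is non-homogeneous and does not affect the order), so the order is 1.

Order 1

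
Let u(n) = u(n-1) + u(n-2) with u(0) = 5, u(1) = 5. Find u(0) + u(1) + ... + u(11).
Computing the sequence terms: 5, 5, 10, 15, 25, 40, 65, 105, 170, 275, 445, 720
Adding these values together:

1880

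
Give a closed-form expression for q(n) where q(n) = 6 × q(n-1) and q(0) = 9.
Recurrence: q(n) = 6 × q(n-1), initial: q(0) = 9.
Each term is 6 times the previous, so this is geometric with ratio 6. After n steps: q(n) = q(0)·6ⁿ = 9·6ⁿ.

q(n) = 9·6ⁿ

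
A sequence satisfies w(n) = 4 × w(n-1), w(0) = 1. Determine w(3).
Computing step by step:
w(0) = 1
w(1) = 4 × 1 = 4
w(2) = 4 × 4 = 16
w(3) = 4 × 16 = 64

64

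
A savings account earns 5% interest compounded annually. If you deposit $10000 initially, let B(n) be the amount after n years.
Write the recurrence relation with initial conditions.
Each year the balance grows by 5%, i.e. is multiplied by 1 + 5/100 = 1.05, so B(n) = 1.05 × B(n-1). The initial deposit gives B(0) = 10000.
Unrolling gives the closed form B(n) = 10000 × (1.05)ⁿ.

B(n) = 1.05 × B(n-1), B(0) = 10000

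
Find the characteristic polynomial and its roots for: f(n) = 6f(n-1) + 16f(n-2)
Substitute f(n) = rⁿ and divide through by rⁿ⁻²: r² - 6r - 16 = 0
Factor: (r + 2)(r - 8) = 0, so r = -2, 8.
General solution: f(n) = A·(-2)ⁿ + B·8ⁿ

Characteristic: r² - 6r - 16 = 0, Roots: r = -2, 8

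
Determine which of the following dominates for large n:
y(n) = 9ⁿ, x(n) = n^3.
Comparing growth rates:
Growth-rate hierarchy: log n ≺ any polynomial ≺ any exponential cⁿ (c>1) ≺ n! ≺ nⁿ.
exponential base 9 dominates polynomial degree 3 asymptotically.

y(n) grows faster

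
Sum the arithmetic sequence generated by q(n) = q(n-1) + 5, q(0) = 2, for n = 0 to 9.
Computing the sequence terms: 2, 7, 12, 17, 22, 27, 32, 37, 42, 47
Adding these values together:

245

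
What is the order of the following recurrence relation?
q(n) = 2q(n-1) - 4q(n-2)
The order is the largest lag k for which q(n-k) appears. Here the deepest term is q(n-2), so the order is 2.

Order 2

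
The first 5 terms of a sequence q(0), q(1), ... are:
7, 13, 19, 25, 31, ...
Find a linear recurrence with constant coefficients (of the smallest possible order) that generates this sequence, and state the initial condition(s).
Look for the lowest-order linear relation among consecutive terms.
Observation: consecutive differences are constant (= 6).
Check at n=2: 1·13 + 6 = 19. ✓

q(n) = q(n-1) + 6, q(0) = 7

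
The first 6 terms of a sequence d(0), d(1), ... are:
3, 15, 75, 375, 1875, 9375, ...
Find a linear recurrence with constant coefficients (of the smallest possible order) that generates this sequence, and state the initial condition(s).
Look for the lowest-order linear relation among consecutive terms.
Observation: each term is 5× the previous.
Check at n=2: 5·15 = 75. ✓

d(n) = 5 × d(n-1), d(0) = 3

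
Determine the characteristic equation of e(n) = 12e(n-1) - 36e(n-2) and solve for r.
Substitute e(n) = rⁿ and divide through by rⁿ⁻²: r² - 12r + 36 = 0
Factor: (r - 6)² = 0, so r = 6 (double root).
General solution: e(n) = (A + Bn)·6ⁿ

Characteristic: r² - 12r + 36 = 0, Roots: r = 6 (double root)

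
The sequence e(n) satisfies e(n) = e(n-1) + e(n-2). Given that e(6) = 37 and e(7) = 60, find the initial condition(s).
Work backwards using e(k) = e(k+2) - e(k+1):
e(5) = e(7) - e(6) = 60 - 37 = 23
e(4) = e(6) - e(5) = 37 - 23 = 14
e(3) = e(5) - e(4) = 23 - 14 = 9
e(2) = e(4) - e(3) = 14 - 9 = 5
e(1) = e(3) - e(2) = 9 - 5 = 4
e(0) = e(2) - e(1) = 5 - 4 = 1

e(0) = 1, e(1) = 4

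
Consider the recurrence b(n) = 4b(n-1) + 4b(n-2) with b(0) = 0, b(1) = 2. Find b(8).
Computing the sequence terms:
0, 2, 8, 40, 192, 928, 4480, 21632, 104448

104448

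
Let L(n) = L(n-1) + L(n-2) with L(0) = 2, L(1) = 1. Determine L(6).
Computing the sequence terms:
2, 1, 3, 4, 7, 11, 18

18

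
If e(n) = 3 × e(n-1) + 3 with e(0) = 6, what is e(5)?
Computing step by step:
e(0) = 6
e(1) = 3 × 6 + 3 = 21
e(2) = 3 × 21 + 3 = 66
e(3) = 3 × 66 + 3 = 201
e(4) = 3 × 201 + 3 = 606
e(5) = 3 × 606 + 3 = 1821

1821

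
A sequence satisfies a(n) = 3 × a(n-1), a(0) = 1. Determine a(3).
Computing step by step:
a(0) = 1
a(1) = 3 × 1 = 3
a(2) = 3 × 3 = 9
a(3) = 3 × 9 = 27

27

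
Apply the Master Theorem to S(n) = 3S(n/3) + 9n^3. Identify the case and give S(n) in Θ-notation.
Master Theorem template: S(n) = a·S(n/b) + f(n).
Here: a=3, b=3, f(n)=9n^3
Compute log_b(a) = log_3(3) = 1.
f(n) = 9n^3 = Ω(n^(1+ε)) with ε = 2, and the regularity condition holds (a·f(n/b) = (a/b^3)·f(n) with a/b^3 = 3^-2 < 1). Case 3: S(n) = Θ(f(n)) = Θ(n^3).

Case 3: S(n) = Θ(n^3)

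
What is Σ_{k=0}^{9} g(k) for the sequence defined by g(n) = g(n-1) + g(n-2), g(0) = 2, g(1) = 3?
Computing the sequence terms: 2, 3, 5, 8, 13, 21, 34, 55, 89, 144
Adding these values together:

374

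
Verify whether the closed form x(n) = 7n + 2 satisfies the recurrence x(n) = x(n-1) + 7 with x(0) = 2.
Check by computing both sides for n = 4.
From the recurrence with x(0) = 2:
  x(0) = 2, x(1) = 9, x(2) = 16, x(3) = 23, x(4) = 30
  so the recurrence gives x(4) = 30.
From the proposed closed form x(n) = 7n + 2:
  x(4) = 30.
Both sides give 30 at n = 4, and the initial condition(s) match, so the closed form is consistent.

Yes, the closed form is correct.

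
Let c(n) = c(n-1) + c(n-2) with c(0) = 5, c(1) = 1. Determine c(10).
Computing the sequence terms:
5, 1, 6, 7, 13, 20, 33, 53, 86, 139, 225

225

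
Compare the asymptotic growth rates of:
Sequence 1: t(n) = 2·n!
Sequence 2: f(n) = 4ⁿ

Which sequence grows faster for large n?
Comparing growth rates:
Growth-rate hierarchy: log n ≺ any polynomial ≺ any exponential cⁿ (c>1) ≺ n! ≺ nⁿ.
factorial dominates exponential base 4 asymptotically.

t(n) grows faster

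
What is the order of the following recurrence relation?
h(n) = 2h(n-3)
The order is the largest lag k for which h(n-k) appears. Here the deepest term is h(n-3), so the order is 3.

Order 3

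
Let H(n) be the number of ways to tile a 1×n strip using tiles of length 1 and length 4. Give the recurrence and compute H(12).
Condition on the last tile: it has length 1 (leaving a 1×(n-1) strip) or length 4 (leaving a 1×(n-4) strip), so H(n) = H(n-1) + H(n-4) (order-4 linear recurrence).
For 0 ≤ i < 4 only unit tiles fit, so H(i) = 1.
Iterating the recurrence: H(4) = 2, H(5) = 3, H(6) = 4, H(7) = 5, H(8) = 7, H(9) = 10, H(10) = 14, H(11) = 19, H(12) = 26.

H(n) = H(n-1) + H(n-4), with H(i) = 1 for 0 ≤ i < 4; H(12) = 26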